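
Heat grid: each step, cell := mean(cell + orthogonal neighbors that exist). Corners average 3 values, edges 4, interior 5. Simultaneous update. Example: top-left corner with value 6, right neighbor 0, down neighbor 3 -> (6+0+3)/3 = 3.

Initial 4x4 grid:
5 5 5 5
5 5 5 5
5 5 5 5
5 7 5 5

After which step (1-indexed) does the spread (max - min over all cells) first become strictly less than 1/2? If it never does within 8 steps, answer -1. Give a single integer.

Answer: 3

Derivation:
Step 1: max=17/3, min=5, spread=2/3
Step 2: max=331/60, min=5, spread=31/60
Step 3: max=2911/540, min=5, spread=211/540
  -> spread < 1/2 first at step 3
Step 4: max=286843/54000, min=5, spread=16843/54000
Step 5: max=2568643/486000, min=22579/4500, spread=130111/486000
Step 6: max=76542367/14580000, min=1357159/270000, spread=3255781/14580000
Step 7: max=2287353691/437400000, min=1361107/270000, spread=82360351/437400000
Step 8: max=68361316891/13122000000, min=245506441/48600000, spread=2074577821/13122000000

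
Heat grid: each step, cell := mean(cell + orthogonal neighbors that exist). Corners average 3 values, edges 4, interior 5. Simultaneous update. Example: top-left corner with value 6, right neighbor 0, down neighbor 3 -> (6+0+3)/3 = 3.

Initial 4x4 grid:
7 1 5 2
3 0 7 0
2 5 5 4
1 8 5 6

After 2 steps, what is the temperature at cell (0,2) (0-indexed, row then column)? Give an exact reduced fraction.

Step 1: cell (0,2) = 15/4
Step 2: cell (0,2) = 191/60
Full grid after step 2:
  119/36 52/15 191/60 28/9
  757/240 337/100 94/25 191/60
  161/48 199/50 447/100 43/10
  67/18 221/48 419/80 59/12

Answer: 191/60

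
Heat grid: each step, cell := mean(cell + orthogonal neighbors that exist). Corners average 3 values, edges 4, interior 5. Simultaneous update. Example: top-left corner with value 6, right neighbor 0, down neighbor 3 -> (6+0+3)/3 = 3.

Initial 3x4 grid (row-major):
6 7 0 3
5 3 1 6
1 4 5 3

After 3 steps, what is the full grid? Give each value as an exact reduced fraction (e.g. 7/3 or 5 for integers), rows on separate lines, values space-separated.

After step 1:
  6 4 11/4 3
  15/4 4 3 13/4
  10/3 13/4 13/4 14/3
After step 2:
  55/12 67/16 51/16 3
  205/48 18/5 13/4 167/48
  31/9 83/24 85/24 67/18
After step 3:
  313/72 1867/480 109/32 29/9
  11447/2880 563/150 2047/600 1937/576
  1609/432 158/45 503/144 1547/432

Answer: 313/72 1867/480 109/32 29/9
11447/2880 563/150 2047/600 1937/576
1609/432 158/45 503/144 1547/432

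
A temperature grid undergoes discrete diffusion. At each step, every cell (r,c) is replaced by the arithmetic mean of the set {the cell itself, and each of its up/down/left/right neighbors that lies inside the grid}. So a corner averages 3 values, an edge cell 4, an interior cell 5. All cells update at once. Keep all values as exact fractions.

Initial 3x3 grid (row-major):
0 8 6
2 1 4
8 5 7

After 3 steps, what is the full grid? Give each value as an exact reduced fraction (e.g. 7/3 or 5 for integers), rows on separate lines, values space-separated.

After step 1:
  10/3 15/4 6
  11/4 4 9/2
  5 21/4 16/3
After step 2:
  59/18 205/48 19/4
  181/48 81/20 119/24
  13/3 235/48 181/36
After step 3:
  815/216 11771/2880 671/144
  11111/2880 5267/1200 6763/1440
  13/3 13181/2880 2143/432

Answer: 815/216 11771/2880 671/144
11111/2880 5267/1200 6763/1440
13/3 13181/2880 2143/432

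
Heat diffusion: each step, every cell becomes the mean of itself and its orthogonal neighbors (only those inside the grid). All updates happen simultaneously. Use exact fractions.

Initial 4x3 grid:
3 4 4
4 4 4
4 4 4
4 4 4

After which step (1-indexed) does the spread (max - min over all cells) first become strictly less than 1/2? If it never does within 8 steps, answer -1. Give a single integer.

Step 1: max=4, min=11/3, spread=1/3
  -> spread < 1/2 first at step 1
Step 2: max=4, min=67/18, spread=5/18
Step 3: max=4, min=823/216, spread=41/216
Step 4: max=4, min=99463/25920, spread=4217/25920
Step 5: max=28721/7200, min=6011651/1555200, spread=38417/311040
Step 6: max=573403/144000, min=362047789/93312000, spread=1903471/18662400
Step 7: max=17164241/4320000, min=21793890911/5598720000, spread=18038617/223948800
Step 8: max=1542273241/388800000, min=1310424617149/335923200000, spread=883978523/13436928000

Answer: 1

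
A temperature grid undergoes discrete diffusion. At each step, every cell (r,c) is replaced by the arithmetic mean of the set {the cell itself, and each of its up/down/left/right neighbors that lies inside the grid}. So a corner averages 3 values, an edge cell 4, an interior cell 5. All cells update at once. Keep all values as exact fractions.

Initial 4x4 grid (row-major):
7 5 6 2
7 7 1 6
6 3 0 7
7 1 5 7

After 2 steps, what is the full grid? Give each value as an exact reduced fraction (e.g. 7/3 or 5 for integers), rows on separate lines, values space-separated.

After step 1:
  19/3 25/4 7/2 14/3
  27/4 23/5 4 4
  23/4 17/5 16/5 5
  14/3 4 13/4 19/3
After step 2:
  58/9 1241/240 221/48 73/18
  703/120 5 193/50 53/12
  617/120 419/100 377/100 139/30
  173/36 919/240 1007/240 175/36

Answer: 58/9 1241/240 221/48 73/18
703/120 5 193/50 53/12
617/120 419/100 377/100 139/30
173/36 919/240 1007/240 175/36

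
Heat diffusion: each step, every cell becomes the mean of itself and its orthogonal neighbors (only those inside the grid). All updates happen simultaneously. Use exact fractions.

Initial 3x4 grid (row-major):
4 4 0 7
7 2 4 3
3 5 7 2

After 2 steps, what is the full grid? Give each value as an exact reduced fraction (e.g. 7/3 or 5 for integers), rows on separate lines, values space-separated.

After step 1:
  5 5/2 15/4 10/3
  4 22/5 16/5 4
  5 17/4 9/2 4
After step 2:
  23/6 313/80 767/240 133/36
  23/5 367/100 397/100 109/30
  53/12 363/80 319/80 25/6

Answer: 23/6 313/80 767/240 133/36
23/5 367/100 397/100 109/30
53/12 363/80 319/80 25/6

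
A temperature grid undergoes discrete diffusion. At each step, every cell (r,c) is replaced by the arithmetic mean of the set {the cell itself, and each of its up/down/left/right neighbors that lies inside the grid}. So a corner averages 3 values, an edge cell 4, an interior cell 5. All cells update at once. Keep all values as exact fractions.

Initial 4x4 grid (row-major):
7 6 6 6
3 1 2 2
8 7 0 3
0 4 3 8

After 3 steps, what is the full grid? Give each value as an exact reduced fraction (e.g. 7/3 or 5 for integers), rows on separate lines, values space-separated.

After step 1:
  16/3 5 5 14/3
  19/4 19/5 11/5 13/4
  9/2 4 3 13/4
  4 7/2 15/4 14/3
After step 2:
  181/36 287/60 253/60 155/36
  1103/240 79/20 69/20 401/120
  69/16 94/25 81/25 85/24
  4 61/16 179/48 35/9
After step 3:
  10373/2160 809/180 377/90 4271/1080
  6439/1440 24647/6000 10919/3000 527/144
  10001/2400 763/200 4253/1200 12611/3600
  97/24 9181/2400 26407/7200 1607/432

Answer: 10373/2160 809/180 377/90 4271/1080
6439/1440 24647/6000 10919/3000 527/144
10001/2400 763/200 4253/1200 12611/3600
97/24 9181/2400 26407/7200 1607/432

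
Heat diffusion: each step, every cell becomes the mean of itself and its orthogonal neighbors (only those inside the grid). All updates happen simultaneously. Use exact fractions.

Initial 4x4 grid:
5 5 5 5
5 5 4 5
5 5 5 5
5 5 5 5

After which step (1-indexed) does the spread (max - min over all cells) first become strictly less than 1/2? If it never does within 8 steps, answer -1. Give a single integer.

Step 1: max=5, min=19/4, spread=1/4
  -> spread < 1/2 first at step 1
Step 2: max=5, min=239/50, spread=11/50
Step 3: max=5, min=11633/2400, spread=367/2400
Step 4: max=2987/600, min=52429/10800, spread=1337/10800
Step 5: max=89531/18000, min=1578331/324000, spread=33227/324000
Step 6: max=535951/108000, min=47385673/9720000, spread=849917/9720000
Step 7: max=8031467/1620000, min=1424285653/291600000, spread=21378407/291600000
Step 8: max=2406311657/486000000, min=42773537629/8748000000, spread=540072197/8748000000

Answer: 1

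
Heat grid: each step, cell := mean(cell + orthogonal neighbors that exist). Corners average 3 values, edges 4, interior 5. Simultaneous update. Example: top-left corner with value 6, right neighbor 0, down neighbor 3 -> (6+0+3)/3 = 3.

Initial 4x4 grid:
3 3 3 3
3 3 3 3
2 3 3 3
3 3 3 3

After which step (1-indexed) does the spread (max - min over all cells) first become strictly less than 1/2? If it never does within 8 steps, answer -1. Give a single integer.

Step 1: max=3, min=8/3, spread=1/3
  -> spread < 1/2 first at step 1
Step 2: max=3, min=329/120, spread=31/120
Step 3: max=3, min=3029/1080, spread=211/1080
Step 4: max=3, min=307157/108000, spread=16843/108000
Step 5: max=26921/9000, min=2777357/972000, spread=130111/972000
Step 6: max=1612841/540000, min=83837633/29160000, spread=3255781/29160000
Step 7: max=1608893/540000, min=2524046309/874800000, spread=82360351/874800000
Step 8: max=289093559/97200000, min=75980683109/26244000000, spread=2074577821/26244000000

Answer: 1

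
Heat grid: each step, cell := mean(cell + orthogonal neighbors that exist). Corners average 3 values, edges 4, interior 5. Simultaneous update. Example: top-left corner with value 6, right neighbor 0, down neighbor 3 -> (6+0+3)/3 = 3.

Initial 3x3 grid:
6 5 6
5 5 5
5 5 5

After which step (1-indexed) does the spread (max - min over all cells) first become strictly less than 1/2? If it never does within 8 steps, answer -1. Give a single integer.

Step 1: max=11/2, min=5, spread=1/2
Step 2: max=193/36, min=5, spread=13/36
  -> spread < 1/2 first at step 2
Step 3: max=7637/1440, min=731/144, spread=109/480
Step 4: max=136229/25920, min=18361/3600, spread=20149/129600
Step 5: max=27149933/5184000, min=2660491/518400, spread=545023/5184000
Step 6: max=1622583751/311040000, min=33331237/6480000, spread=36295/497664
Step 7: max=97197170597/18662400000, min=8020135831/1555200000, spread=305773/5971968
Step 8: max=5822034670159/1119744000000, min=80302575497/15552000000, spread=2575951/71663616

Answer: 2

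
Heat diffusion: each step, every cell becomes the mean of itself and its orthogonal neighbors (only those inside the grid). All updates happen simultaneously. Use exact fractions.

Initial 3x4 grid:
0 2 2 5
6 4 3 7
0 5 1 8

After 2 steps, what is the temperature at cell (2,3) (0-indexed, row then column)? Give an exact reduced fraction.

Step 1: cell (2,3) = 16/3
Step 2: cell (2,3) = 46/9
Full grid after step 2:
  43/18 35/12 49/15 161/36
  77/24 72/25 102/25 383/80
  26/9 173/48 929/240 46/9

Answer: 46/9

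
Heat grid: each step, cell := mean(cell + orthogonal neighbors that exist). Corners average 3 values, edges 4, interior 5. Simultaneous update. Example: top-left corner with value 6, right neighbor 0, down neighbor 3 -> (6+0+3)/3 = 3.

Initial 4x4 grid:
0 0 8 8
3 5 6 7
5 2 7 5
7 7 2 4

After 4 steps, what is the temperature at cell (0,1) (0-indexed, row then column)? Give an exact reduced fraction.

Step 1: cell (0,1) = 13/4
Step 2: cell (0,1) = 259/80
Step 3: cell (0,1) = 379/96
Step 4: cell (0,1) = 2309/576
Full grid after step 4:
  1673/480 2309/576 1129699/216000 93883/16200
  26579/7200 87349/20000 228781/45000 1248889/216000
  95549/21600 51053/11250 921079/180000 1133617/216000
  18923/4050 105443/21600 522431/108000 328237/64800

Answer: 2309/576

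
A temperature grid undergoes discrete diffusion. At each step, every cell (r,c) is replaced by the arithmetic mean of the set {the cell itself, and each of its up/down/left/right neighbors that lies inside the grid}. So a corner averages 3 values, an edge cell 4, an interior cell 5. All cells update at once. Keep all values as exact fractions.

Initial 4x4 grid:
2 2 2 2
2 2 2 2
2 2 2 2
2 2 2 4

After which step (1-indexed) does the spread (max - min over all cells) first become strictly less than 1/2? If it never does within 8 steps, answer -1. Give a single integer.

Answer: 3

Derivation:
Step 1: max=8/3, min=2, spread=2/3
Step 2: max=23/9, min=2, spread=5/9
Step 3: max=257/108, min=2, spread=41/108
  -> spread < 1/2 first at step 3
Step 4: max=7523/3240, min=2, spread=1043/3240
Step 5: max=219953/97200, min=2, spread=25553/97200
Step 6: max=6503459/2916000, min=18079/9000, spread=645863/2916000
Step 7: max=192601691/87480000, min=120971/60000, spread=16225973/87480000
Step 8: max=5726277983/2624400000, min=54701/27000, spread=409340783/2624400000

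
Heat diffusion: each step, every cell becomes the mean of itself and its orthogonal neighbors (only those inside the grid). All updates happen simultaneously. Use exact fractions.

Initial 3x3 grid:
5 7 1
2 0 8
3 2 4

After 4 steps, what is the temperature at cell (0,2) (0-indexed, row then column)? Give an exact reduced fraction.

Answer: 247973/64800

Derivation:
Step 1: cell (0,2) = 16/3
Step 2: cell (0,2) = 71/18
Step 3: cell (0,2) = 4489/1080
Step 4: cell (0,2) = 247973/64800
Full grid after step 4:
  449321/129600 1090069/288000 247973/64800
  480097/144000 407903/120000 1085069/288000
  390121/129600 318023/96000 222373/64800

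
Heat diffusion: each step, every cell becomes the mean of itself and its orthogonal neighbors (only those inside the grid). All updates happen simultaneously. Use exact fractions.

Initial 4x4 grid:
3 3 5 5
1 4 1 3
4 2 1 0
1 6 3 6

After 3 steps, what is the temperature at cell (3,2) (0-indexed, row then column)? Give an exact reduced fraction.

Answer: 1853/600

Derivation:
Step 1: cell (3,2) = 4
Step 2: cell (3,2) = 57/20
Step 3: cell (3,2) = 1853/600
Full grid after step 3:
  6017/2160 22679/7200 22199/7200 1787/540
  1289/450 15827/6000 2227/750 19889/7200
  481/180 887/300 1023/400 2249/800
  424/135 1049/360 1853/600 1993/720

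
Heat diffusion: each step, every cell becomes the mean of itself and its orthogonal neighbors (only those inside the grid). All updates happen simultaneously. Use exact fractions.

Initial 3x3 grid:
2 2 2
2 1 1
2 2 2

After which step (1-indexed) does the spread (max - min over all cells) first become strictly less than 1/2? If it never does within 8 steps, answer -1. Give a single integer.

Answer: 2

Derivation:
Step 1: max=2, min=3/2, spread=1/2
Step 2: max=147/80, min=193/120, spread=11/48
  -> spread < 1/2 first at step 2
Step 3: max=217/120, min=11801/7200, spread=1219/7200
Step 4: max=171241/96000, min=723397/432000, spread=755/6912
Step 5: max=30479881/17280000, min=43734509/25920000, spread=6353/82944
Step 6: max=1819322707/1036800000, min=2645341873/1555200000, spread=53531/995328
Step 7: max=4022385827/2304000000, min=159383555681/93312000000, spread=450953/11943936
Step 8: max=6496993549163/3732480000000, min=9597090206557/5598720000000, spread=3799043/143327232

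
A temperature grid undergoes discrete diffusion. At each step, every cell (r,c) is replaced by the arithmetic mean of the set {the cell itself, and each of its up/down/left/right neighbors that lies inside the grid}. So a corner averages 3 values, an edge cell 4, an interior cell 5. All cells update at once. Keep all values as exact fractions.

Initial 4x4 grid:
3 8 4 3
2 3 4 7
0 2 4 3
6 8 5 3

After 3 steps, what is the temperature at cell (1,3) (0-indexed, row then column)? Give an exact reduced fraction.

Step 1: cell (1,3) = 17/4
Step 2: cell (1,3) = 527/120
Step 3: cell (1,3) = 959/225
Full grid after step 3:
  8003/2160 29081/7200 31753/7200 9739/2160
  6089/1800 22793/6000 25057/6000 959/225
  6367/1800 23017/6000 4877/1200 3773/900
  8539/2160 30253/7200 31309/7200 9091/2160

Answer: 959/225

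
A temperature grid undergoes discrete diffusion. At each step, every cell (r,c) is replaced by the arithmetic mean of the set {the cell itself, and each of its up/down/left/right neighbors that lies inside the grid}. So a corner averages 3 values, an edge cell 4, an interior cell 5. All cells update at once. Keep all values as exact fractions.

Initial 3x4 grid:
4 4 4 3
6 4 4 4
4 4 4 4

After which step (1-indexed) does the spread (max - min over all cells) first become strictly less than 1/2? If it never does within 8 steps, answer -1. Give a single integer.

Answer: 4

Derivation:
Step 1: max=14/3, min=11/3, spread=1
Step 2: max=547/120, min=67/18, spread=301/360
Step 3: max=4757/1080, min=823/216, spread=107/180
Step 4: max=1879771/432000, min=501923/129600, spread=620083/1296000
  -> spread < 1/2 first at step 4
Step 5: max=16725161/3888000, min=30422287/7776000, spread=201869/518400
Step 6: max=6635796811/1555200000, min=1843197953/466560000, spread=1475410903/4665600000
Step 7: max=59330549501/13996800000, min=111341147227/27993600000, spread=3614791/13824000
Step 8: max=23606629068691/5598720000000, min=6720701342993/1679616000000, spread=3612873776143/16796160000000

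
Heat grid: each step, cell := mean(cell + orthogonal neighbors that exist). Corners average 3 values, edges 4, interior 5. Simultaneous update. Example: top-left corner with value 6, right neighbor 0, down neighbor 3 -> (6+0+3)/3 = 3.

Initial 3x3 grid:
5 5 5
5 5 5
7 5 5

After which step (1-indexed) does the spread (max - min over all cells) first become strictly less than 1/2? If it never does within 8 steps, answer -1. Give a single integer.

Answer: 3

Derivation:
Step 1: max=17/3, min=5, spread=2/3
Step 2: max=50/9, min=5, spread=5/9
Step 3: max=581/108, min=5, spread=41/108
  -> spread < 1/2 first at step 3
Step 4: max=34531/6480, min=911/180, spread=347/1296
Step 5: max=2050937/388800, min=9157/1800, spread=2921/15552
Step 6: max=122468539/23328000, min=1105483/216000, spread=24611/186624
Step 7: max=7317122033/1399680000, min=24956741/4860000, spread=207329/2239488
Step 8: max=437933952451/83980800000, min=1334801599/259200000, spread=1746635/26873856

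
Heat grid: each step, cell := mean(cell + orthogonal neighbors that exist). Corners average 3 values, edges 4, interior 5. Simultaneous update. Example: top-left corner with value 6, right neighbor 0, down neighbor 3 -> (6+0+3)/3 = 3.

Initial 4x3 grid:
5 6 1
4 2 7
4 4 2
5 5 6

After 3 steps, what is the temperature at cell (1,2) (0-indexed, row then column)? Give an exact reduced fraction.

Step 1: cell (1,2) = 3
Step 2: cell (1,2) = 1021/240
Step 3: cell (1,2) = 5579/1440
Full grid after step 3:
  517/120 5723/1440 8941/2160
  323/80 203/48 5579/1440
  1571/360 1623/400 6199/1440
  2341/540 217/48 9299/2160

Answer: 5579/1440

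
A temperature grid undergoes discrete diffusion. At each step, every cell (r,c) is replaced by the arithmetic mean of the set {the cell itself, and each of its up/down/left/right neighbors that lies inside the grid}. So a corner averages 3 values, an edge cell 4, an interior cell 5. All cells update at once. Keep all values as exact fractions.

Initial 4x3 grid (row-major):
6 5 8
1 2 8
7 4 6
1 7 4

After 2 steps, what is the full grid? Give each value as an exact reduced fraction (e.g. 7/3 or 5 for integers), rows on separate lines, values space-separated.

Answer: 53/12 81/16 73/12
61/16 489/100 45/8
349/80 439/100 671/120
49/12 149/30 91/18

Derivation:
After step 1:
  4 21/4 7
  4 4 6
  13/4 26/5 11/2
  5 4 17/3
After step 2:
  53/12 81/16 73/12
  61/16 489/100 45/8
  349/80 439/100 671/120
  49/12 149/30 91/18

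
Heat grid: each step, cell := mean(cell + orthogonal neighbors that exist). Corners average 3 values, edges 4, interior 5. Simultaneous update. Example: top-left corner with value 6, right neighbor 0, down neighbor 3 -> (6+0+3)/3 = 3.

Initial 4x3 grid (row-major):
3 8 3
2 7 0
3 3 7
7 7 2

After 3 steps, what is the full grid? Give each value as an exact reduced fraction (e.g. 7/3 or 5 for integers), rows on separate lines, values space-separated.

Answer: 1831/432 21211/4800 895/216
15817/3600 2071/500 30859/7200
1969/450 4627/1000 30179/7200
10549/2160 22261/4800 1273/270

Derivation:
After step 1:
  13/3 21/4 11/3
  15/4 4 17/4
  15/4 27/5 3
  17/3 19/4 16/3
After step 2:
  40/9 69/16 79/18
  95/24 453/100 179/48
  557/120 209/50 1079/240
  85/18 423/80 157/36
After step 3:
  1831/432 21211/4800 895/216
  15817/3600 2071/500 30859/7200
  1969/450 4627/1000 30179/7200
  10549/2160 22261/4800 1273/270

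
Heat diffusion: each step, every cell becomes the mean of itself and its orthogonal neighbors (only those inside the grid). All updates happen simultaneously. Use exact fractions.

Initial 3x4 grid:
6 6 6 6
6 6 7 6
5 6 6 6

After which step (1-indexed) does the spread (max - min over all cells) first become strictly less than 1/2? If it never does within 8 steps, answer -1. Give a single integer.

Answer: 3

Derivation:
Step 1: max=25/4, min=17/3, spread=7/12
Step 2: max=623/100, min=103/18, spread=457/900
Step 3: max=29611/4800, min=12667/2160, spread=13159/43200
  -> spread < 1/2 first at step 3
Step 4: max=265751/43200, min=763553/129600, spread=337/1296
Step 5: max=105918691/17280000, min=46179127/7776000, spread=29685679/155520000
Step 6: max=951849581/155520000, min=2778982493/466560000, spread=61253/373248
Step 7: max=56968539679/9331200000, min=167312546287/27993600000, spread=14372291/111974400
Step 8: max=3412993543661/559872000000, min=10058389204733/1679616000000, spread=144473141/1343692800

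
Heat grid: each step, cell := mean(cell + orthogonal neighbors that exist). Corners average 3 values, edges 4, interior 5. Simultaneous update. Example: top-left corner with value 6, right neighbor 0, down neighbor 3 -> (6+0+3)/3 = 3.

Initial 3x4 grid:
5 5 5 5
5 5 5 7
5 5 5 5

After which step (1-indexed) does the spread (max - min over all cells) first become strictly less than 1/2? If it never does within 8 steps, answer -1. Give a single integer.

Answer: 3

Derivation:
Step 1: max=17/3, min=5, spread=2/3
Step 2: max=667/120, min=5, spread=67/120
Step 3: max=5837/1080, min=5, spread=437/1080
  -> spread < 1/2 first at step 3
Step 4: max=2317531/432000, min=2509/500, spread=29951/86400
Step 5: max=20655821/3888000, min=17033/3375, spread=206761/777600
Step 6: max=8232195571/1555200000, min=13665671/2700000, spread=14430763/62208000
Step 7: max=491667741689/93312000000, min=1097652727/216000000, spread=139854109/746496000
Step 8: max=29416071890251/5598720000000, min=99051228977/19440000000, spread=7114543559/44789760000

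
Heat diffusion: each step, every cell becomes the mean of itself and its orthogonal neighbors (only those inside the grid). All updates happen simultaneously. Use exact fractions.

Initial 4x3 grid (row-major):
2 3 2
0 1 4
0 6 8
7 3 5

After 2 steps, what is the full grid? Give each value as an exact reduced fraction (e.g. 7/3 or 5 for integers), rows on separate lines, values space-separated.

After step 1:
  5/3 2 3
  3/4 14/5 15/4
  13/4 18/5 23/4
  10/3 21/4 16/3
After step 2:
  53/36 71/30 35/12
  127/60 129/50 153/40
  41/15 413/100 553/120
  71/18 1051/240 49/9

Answer: 53/36 71/30 35/12
127/60 129/50 153/40
41/15 413/100 553/120
71/18 1051/240 49/9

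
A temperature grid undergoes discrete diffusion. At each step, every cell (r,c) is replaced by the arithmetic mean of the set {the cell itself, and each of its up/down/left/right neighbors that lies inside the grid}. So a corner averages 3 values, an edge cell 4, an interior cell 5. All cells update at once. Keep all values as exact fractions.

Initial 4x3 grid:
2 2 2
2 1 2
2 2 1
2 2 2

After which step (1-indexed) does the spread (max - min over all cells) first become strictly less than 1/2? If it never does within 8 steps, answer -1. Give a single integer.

Step 1: max=2, min=3/2, spread=1/2
Step 2: max=2, min=391/240, spread=89/240
  -> spread < 1/2 first at step 2
Step 3: max=1511/800, min=4093/2400, spread=11/60
Step 4: max=40583/21600, min=376453/216000, spread=29377/216000
Step 5: max=995483/540000, min=475829/270000, spread=1753/21600
Step 6: max=71421959/38880000, min=10252193/5760000, spread=71029/1244160
Step 7: max=4256576381/2332800000, min=6937283771/3888000000, spread=7359853/182250000
Step 8: max=84942664193/46656000000, min=37117855433/20736000000, spread=45679663/1492992000

Answer: 2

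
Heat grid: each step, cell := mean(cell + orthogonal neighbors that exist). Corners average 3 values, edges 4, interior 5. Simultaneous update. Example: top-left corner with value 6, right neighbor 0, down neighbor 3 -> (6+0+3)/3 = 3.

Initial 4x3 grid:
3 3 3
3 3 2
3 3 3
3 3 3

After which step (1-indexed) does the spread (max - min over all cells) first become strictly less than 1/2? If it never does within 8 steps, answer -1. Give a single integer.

Step 1: max=3, min=8/3, spread=1/3
  -> spread < 1/2 first at step 1
Step 2: max=3, min=329/120, spread=31/120
Step 3: max=3, min=3029/1080, spread=211/1080
Step 4: max=5353/1800, min=307103/108000, spread=14077/108000
Step 5: max=320317/108000, min=2775593/972000, spread=5363/48600
Step 6: max=177131/60000, min=83739191/29160000, spread=93859/1166400
Step 7: max=286263533/97200000, min=5038525519/1749600000, spread=4568723/69984000
Step 8: max=8566381111/2916000000, min=303147564371/104976000000, spread=8387449/167961600

Answer: 1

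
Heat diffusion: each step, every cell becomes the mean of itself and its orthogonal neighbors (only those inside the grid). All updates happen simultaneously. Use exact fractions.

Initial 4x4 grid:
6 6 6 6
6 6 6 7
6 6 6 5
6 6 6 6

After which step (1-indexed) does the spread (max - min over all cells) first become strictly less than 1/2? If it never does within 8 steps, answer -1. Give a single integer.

Answer: 2

Derivation:
Step 1: max=19/3, min=17/3, spread=2/3
Step 2: max=92/15, min=88/15, spread=4/15
  -> spread < 1/2 first at step 2
Step 3: max=827/135, min=793/135, spread=34/135
Step 4: max=163969/27000, min=160031/27000, spread=1969/13500
Step 5: max=1473499/243000, min=1442501/243000, spread=15499/121500
Step 6: max=8812751/1458000, min=8683249/1458000, spread=64751/729000
Step 7: max=1320297709/218700000, min=1304102291/218700000, spread=8097709/109350000
Step 8: max=7910179031/1312200000, min=7836220969/1312200000, spread=36979031/656100000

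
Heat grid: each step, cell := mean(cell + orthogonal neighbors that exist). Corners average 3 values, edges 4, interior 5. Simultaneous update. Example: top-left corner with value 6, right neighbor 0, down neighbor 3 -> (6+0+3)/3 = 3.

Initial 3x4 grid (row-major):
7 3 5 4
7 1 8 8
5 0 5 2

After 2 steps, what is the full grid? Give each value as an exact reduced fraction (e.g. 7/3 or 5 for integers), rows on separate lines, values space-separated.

Answer: 44/9 277/60 301/60 97/18
277/60 419/100 469/100 647/120
47/12 143/40 169/40 19/4

Derivation:
After step 1:
  17/3 4 5 17/3
  5 19/5 27/5 11/2
  4 11/4 15/4 5
After step 2:
  44/9 277/60 301/60 97/18
  277/60 419/100 469/100 647/120
  47/12 143/40 169/40 19/4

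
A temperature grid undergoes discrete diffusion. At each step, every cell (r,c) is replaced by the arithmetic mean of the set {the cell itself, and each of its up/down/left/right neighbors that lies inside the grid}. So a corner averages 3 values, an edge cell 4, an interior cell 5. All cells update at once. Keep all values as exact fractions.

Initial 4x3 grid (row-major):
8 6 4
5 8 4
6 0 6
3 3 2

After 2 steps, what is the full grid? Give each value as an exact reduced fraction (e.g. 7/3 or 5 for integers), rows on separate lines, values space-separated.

After step 1:
  19/3 13/2 14/3
  27/4 23/5 11/2
  7/2 23/5 3
  4 2 11/3
After step 2:
  235/36 221/40 50/9
  1271/240 559/100 533/120
  377/80 177/50 503/120
  19/6 107/30 26/9

Answer: 235/36 221/40 50/9
1271/240 559/100 533/120
377/80 177/50 503/120
19/6 107/30 26/9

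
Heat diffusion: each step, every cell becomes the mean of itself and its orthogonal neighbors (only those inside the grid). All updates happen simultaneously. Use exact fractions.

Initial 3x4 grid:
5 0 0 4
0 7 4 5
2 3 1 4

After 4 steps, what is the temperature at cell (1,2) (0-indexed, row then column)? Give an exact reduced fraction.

Answer: 1094659/360000

Derivation:
Step 1: cell (1,2) = 17/5
Step 2: cell (1,2) = 309/100
Step 3: cell (1,2) = 9523/3000
Step 4: cell (1,2) = 1094659/360000
Full grid after step 4:
  174157/64800 146821/54000 26881/9000 44591/14400
  1151113/432000 260371/90000 1094659/360000 2816591/864000
  90641/32400 620659/216000 686519/216000 425869/129600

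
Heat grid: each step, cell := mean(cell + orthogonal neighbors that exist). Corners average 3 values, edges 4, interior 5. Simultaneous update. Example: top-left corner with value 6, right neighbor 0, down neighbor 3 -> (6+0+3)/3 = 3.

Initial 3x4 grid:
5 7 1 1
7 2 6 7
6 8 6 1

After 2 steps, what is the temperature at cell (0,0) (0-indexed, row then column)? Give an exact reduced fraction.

Answer: 181/36

Derivation:
Step 1: cell (0,0) = 19/3
Step 2: cell (0,0) = 181/36
Full grid after step 2:
  181/36 119/24 149/40 7/2
  73/12 493/100 463/100 949/240
  35/6 95/16 1189/240 41/9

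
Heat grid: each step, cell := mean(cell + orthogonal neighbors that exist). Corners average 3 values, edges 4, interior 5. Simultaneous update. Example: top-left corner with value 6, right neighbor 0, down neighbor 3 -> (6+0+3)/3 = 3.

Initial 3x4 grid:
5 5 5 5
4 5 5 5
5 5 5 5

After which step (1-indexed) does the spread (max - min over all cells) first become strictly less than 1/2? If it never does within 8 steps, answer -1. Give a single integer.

Answer: 1

Derivation:
Step 1: max=5, min=14/3, spread=1/3
  -> spread < 1/2 first at step 1
Step 2: max=5, min=1133/240, spread=67/240
Step 3: max=5, min=10363/2160, spread=437/2160
Step 4: max=4991/1000, min=4162469/864000, spread=29951/172800
Step 5: max=16796/3375, min=37664179/7776000, spread=206761/1555200
Step 6: max=26834329/5400000, min=15095804429/3110400000, spread=14430763/124416000
Step 7: max=2142347273/432000000, min=908012258311/186624000000, spread=139854109/1492992000
Step 8: max=192548771023/38880000000, min=54564728109749/11197440000000, spread=7114543559/89579520000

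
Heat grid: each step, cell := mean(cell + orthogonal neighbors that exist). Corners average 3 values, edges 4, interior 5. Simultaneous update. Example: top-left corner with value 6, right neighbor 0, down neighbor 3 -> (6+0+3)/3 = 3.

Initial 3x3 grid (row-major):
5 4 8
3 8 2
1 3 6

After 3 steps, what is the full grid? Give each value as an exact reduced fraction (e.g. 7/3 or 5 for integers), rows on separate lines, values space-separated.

After step 1:
  4 25/4 14/3
  17/4 4 6
  7/3 9/2 11/3
After step 2:
  29/6 227/48 203/36
  175/48 5 55/12
  133/36 29/8 85/18
After step 3:
  317/72 2909/576 2153/432
  2473/576 259/60 359/72
  1579/432 409/96 931/216

Answer: 317/72 2909/576 2153/432
2473/576 259/60 359/72
1579/432 409/96 931/216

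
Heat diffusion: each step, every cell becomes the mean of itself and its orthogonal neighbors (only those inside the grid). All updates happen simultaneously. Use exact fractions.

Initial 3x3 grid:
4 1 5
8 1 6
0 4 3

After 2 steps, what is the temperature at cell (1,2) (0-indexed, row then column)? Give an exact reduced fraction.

Step 1: cell (1,2) = 15/4
Step 2: cell (1,2) = 193/48
Full grid after step 2:
  31/9 181/48 7/2
  187/48 63/20 193/48
  37/12 43/12 121/36

Answer: 193/48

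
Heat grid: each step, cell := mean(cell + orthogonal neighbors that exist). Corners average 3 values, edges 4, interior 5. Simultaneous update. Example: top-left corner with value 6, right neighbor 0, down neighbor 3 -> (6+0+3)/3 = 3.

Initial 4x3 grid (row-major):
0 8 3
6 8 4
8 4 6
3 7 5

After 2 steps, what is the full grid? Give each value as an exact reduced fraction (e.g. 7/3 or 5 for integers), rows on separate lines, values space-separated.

After step 1:
  14/3 19/4 5
  11/2 6 21/4
  21/4 33/5 19/4
  6 19/4 6
After step 2:
  179/36 245/48 5
  257/48 281/50 21/4
  467/80 547/100 113/20
  16/3 467/80 31/6

Answer: 179/36 245/48 5
257/48 281/50 21/4
467/80 547/100 113/20
16/3 467/80 31/6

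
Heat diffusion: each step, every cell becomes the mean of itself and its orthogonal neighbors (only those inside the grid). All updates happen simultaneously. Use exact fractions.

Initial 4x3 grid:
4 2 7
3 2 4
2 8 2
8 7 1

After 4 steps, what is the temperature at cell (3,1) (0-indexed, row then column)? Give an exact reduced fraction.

Answer: 919/200

Derivation:
Step 1: cell (3,1) = 6
Step 2: cell (3,1) = 24/5
Step 3: cell (3,1) = 97/20
Step 4: cell (3,1) = 919/200
Full grid after step 4:
  31379/8640 644689/172800 97577/25920
  14213/3600 11147/2880 21257/5400
  47441/10800 5227/1200 44641/10800
  31147/6480 919/200 28757/6480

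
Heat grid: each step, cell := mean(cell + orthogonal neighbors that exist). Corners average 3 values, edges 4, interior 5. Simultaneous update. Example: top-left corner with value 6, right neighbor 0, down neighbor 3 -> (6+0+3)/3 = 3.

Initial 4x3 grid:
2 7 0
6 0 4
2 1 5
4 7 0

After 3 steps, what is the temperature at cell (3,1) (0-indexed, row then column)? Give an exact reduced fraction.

Step 1: cell (3,1) = 3
Step 2: cell (3,1) = 43/12
Step 3: cell (3,1) = 12013/3600
Full grid after step 3:
  157/45 44357/14400 421/135
  7697/2400 19213/6000 20491/7200
  24221/7200 9349/3000 7307/2400
  1495/432 12013/3600 155/48

Answer: 12013/3600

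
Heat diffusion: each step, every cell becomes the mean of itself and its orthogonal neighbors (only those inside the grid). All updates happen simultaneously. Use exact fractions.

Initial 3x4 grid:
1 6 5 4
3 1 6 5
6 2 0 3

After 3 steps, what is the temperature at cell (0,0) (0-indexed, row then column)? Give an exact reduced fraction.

Step 1: cell (0,0) = 10/3
Step 2: cell (0,0) = 28/9
Step 3: cell (0,0) = 7421/2160
Full grid after step 3:
  7421/2160 2549/720 3007/720 574/135
  991/320 1377/400 53/15 1139/288
  6691/2160 2119/720 2347/720 3557/1080

Answer: 7421/2160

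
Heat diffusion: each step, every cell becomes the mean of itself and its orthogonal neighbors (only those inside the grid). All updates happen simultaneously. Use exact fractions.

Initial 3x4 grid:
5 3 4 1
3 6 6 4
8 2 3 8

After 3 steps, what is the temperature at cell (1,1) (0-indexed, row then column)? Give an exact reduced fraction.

Answer: 1087/250

Derivation:
Step 1: cell (1,1) = 4
Step 2: cell (1,1) = 467/100
Step 3: cell (1,1) = 1087/250
Full grid after step 3:
  925/216 7669/1800 2383/600 959/240
  11077/2400 1087/250 8801/2000 20689/4800
  493/108 2111/450 1379/300 3347/720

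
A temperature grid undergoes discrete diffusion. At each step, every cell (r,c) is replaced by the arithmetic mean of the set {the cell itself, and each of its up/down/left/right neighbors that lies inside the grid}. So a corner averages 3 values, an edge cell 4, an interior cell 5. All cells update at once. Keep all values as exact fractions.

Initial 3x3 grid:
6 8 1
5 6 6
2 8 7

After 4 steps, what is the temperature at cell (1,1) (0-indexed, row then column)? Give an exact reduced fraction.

Answer: 2010523/360000

Derivation:
Step 1: cell (1,1) = 33/5
Step 2: cell (1,1) = 547/100
Step 3: cell (1,1) = 34709/6000
Step 4: cell (1,1) = 2010523/360000
Full grid after step 4:
  178453/32400 4852079/864000 79843/14400
  4860329/864000 2010523/360000 103223/18000
  120527/21600 1659943/288000 247979/43200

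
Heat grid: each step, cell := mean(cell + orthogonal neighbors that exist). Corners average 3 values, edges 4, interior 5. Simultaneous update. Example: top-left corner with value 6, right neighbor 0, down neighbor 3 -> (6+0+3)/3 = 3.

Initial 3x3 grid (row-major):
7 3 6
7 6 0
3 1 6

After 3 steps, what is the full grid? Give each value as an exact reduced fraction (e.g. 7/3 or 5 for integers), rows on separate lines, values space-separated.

After step 1:
  17/3 11/2 3
  23/4 17/5 9/2
  11/3 4 7/3
After step 2:
  203/36 527/120 13/3
  1109/240 463/100 397/120
  161/36 67/20 65/18
After step 3:
  10549/2160 34189/7200 361/90
  69703/14400 24361/6000 28589/7200
  8959/2160 4819/1200 3697/1080

Answer: 10549/2160 34189/7200 361/90
69703/14400 24361/6000 28589/7200
8959/2160 4819/1200 3697/1080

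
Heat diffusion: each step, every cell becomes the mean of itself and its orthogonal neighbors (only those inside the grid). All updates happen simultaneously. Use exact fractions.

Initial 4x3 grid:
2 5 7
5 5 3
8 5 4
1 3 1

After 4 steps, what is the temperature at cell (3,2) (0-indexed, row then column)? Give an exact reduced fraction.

Answer: 231901/64800

Derivation:
Step 1: cell (3,2) = 8/3
Step 2: cell (3,2) = 101/36
Step 3: cell (3,2) = 739/216
Step 4: cell (3,2) = 231901/64800
Full grid after step 4:
  201049/43200 1323511/288000 198799/43200
  323999/72000 541159/120000 2171/500
  308179/72000 364613/90000 214603/54000
  42421/10800 1635209/432000 231901/64800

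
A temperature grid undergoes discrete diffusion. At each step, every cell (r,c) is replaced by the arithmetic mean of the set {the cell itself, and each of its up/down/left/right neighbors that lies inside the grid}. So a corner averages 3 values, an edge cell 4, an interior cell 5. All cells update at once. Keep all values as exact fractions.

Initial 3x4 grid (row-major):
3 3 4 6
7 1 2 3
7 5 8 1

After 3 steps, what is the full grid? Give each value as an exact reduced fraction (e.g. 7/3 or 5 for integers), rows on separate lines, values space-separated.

After step 1:
  13/3 11/4 15/4 13/3
  9/2 18/5 18/5 3
  19/3 21/4 4 4
After step 2:
  139/36 433/120 433/120 133/36
  563/120 197/50 359/100 56/15
  193/36 1151/240 337/80 11/3
After step 3:
  2189/540 3379/900 13051/3600 3973/1080
  32137/7200 24751/6000 22901/6000 826/225
  10691/2160 32957/7200 3253/800 929/240

Answer: 2189/540 3379/900 13051/3600 3973/1080
32137/7200 24751/6000 22901/6000 826/225
10691/2160 32957/7200 3253/800 929/240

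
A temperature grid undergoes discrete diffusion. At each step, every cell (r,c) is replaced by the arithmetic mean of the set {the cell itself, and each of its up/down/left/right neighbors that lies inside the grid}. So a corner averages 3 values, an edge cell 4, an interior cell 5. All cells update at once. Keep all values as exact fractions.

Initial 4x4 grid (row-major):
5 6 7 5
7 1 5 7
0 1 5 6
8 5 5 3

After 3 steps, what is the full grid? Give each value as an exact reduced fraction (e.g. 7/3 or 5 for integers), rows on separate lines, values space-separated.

After step 1:
  6 19/4 23/4 19/3
  13/4 4 5 23/4
  4 12/5 22/5 21/4
  13/3 19/4 9/2 14/3
After step 2:
  14/3 41/8 131/24 107/18
  69/16 97/25 249/50 67/12
  839/240 391/100 431/100 301/60
  157/36 959/240 1099/240 173/36
After step 3:
  677/144 1913/400 19357/3600 1223/216
  3271/800 8883/2000 14527/3000 4843/900
  28943/7200 2351/600 5471/1200 1109/225
  4267/1080 30323/7200 31843/7200 10369/2160

Answer: 677/144 1913/400 19357/3600 1223/216
3271/800 8883/2000 14527/3000 4843/900
28943/7200 2351/600 5471/1200 1109/225
4267/1080 30323/7200 31843/7200 10369/2160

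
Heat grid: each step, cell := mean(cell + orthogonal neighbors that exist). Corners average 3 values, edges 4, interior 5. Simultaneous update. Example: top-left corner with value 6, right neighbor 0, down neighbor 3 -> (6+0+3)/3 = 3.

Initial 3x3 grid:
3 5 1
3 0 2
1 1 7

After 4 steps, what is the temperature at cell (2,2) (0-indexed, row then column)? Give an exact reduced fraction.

Answer: 318349/129600

Derivation:
Step 1: cell (2,2) = 10/3
Step 2: cell (2,2) = 97/36
Step 3: cell (2,2) = 5567/2160
Step 4: cell (2,2) = 318349/129600
Full grid after step 4:
  39103/16200 2174183/864000 328349/129600
  2030933/864000 860971/360000 121781/48000
  36253/16200 684061/288000 318349/129600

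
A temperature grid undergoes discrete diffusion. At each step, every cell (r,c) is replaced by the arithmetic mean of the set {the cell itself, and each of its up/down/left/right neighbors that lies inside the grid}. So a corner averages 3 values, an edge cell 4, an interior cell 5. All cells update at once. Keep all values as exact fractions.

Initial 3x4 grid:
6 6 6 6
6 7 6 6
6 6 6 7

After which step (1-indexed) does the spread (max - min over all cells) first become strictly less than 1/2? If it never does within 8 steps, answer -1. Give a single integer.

Answer: 1

Derivation:
Step 1: max=19/3, min=6, spread=1/3
  -> spread < 1/2 first at step 1
Step 2: max=113/18, min=73/12, spread=7/36
Step 3: max=13487/2160, min=14693/2400, spread=2633/21600
Step 4: max=671479/108000, min=442261/72000, spread=647/8640
Step 5: max=48270617/7776000, min=15938539/2592000, spread=455/7776
Step 6: max=2890984603/466560000, min=957459101/155520000, spread=186073/4665600
Step 7: max=173322437177/27993600000, min=57468618559/9331200000, spread=1833163/55987200
Step 8: max=10391071033243/1679616000000, min=3450222609581/559872000000, spread=80806409/3359232000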